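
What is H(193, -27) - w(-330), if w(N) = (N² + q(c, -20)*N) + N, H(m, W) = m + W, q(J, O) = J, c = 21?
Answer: -101474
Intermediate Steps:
H(m, W) = W + m
w(N) = N² + 22*N (w(N) = (N² + 21*N) + N = N² + 22*N)
H(193, -27) - w(-330) = (-27 + 193) - (-330)*(22 - 330) = 166 - (-330)*(-308) = 166 - 1*101640 = 166 - 101640 = -101474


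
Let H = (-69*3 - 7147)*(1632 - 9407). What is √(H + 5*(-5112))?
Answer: √57151790 ≈ 7559.9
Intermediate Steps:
H = 57177350 (H = (-207 - 7147)*(-7775) = -7354*(-7775) = 57177350)
√(H + 5*(-5112)) = √(57177350 + 5*(-5112)) = √(57177350 - 25560) = √57151790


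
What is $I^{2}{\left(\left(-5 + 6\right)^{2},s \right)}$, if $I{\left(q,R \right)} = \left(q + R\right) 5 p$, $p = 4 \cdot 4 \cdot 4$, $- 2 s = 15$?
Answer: $4326400$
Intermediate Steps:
$s = - \frac{15}{2}$ ($s = \left(- \frac{1}{2}\right) 15 = - \frac{15}{2} \approx -7.5$)
$p = 64$ ($p = 16 \cdot 4 = 64$)
$I{\left(q,R \right)} = 320 R + 320 q$ ($I{\left(q,R \right)} = \left(q + R\right) 5 \cdot 64 = \left(R + q\right) 5 \cdot 64 = \left(5 R + 5 q\right) 64 = 320 R + 320 q$)
$I^{2}{\left(\left(-5 + 6\right)^{2},s \right)} = \left(320 \left(- \frac{15}{2}\right) + 320 \left(-5 + 6\right)^{2}\right)^{2} = \left(-2400 + 320 \cdot 1^{2}\right)^{2} = \left(-2400 + 320 \cdot 1\right)^{2} = \left(-2400 + 320\right)^{2} = \left(-2080\right)^{2} = 4326400$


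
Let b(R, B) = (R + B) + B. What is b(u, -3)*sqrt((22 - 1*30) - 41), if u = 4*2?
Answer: 14*I ≈ 14.0*I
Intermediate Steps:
u = 8
b(R, B) = R + 2*B (b(R, B) = (B + R) + B = R + 2*B)
b(u, -3)*sqrt((22 - 1*30) - 41) = (8 + 2*(-3))*sqrt((22 - 1*30) - 41) = (8 - 6)*sqrt((22 - 30) - 41) = 2*sqrt(-8 - 41) = 2*sqrt(-49) = 2*(7*I) = 14*I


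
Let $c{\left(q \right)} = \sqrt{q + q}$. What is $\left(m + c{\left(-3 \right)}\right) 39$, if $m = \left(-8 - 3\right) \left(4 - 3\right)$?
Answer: $-429 + 39 i \sqrt{6} \approx -429.0 + 95.53 i$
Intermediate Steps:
$m = -11$ ($m = \left(-11\right) 1 = -11$)
$c{\left(q \right)} = \sqrt{2} \sqrt{q}$ ($c{\left(q \right)} = \sqrt{2 q} = \sqrt{2} \sqrt{q}$)
$\left(m + c{\left(-3 \right)}\right) 39 = \left(-11 + \sqrt{2} \sqrt{-3}\right) 39 = \left(-11 + \sqrt{2} i \sqrt{3}\right) 39 = \left(-11 + i \sqrt{6}\right) 39 = -429 + 39 i \sqrt{6}$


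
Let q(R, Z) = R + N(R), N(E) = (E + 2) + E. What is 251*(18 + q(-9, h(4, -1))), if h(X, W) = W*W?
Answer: -1757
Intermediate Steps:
h(X, W) = W²
N(E) = 2 + 2*E (N(E) = (2 + E) + E = 2 + 2*E)
q(R, Z) = 2 + 3*R (q(R, Z) = R + (2 + 2*R) = 2 + 3*R)
251*(18 + q(-9, h(4, -1))) = 251*(18 + (2 + 3*(-9))) = 251*(18 + (2 - 27)) = 251*(18 - 25) = 251*(-7) = -1757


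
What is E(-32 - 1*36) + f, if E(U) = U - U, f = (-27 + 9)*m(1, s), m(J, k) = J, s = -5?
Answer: -18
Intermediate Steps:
f = -18 (f = (-27 + 9)*1 = -18*1 = -18)
E(U) = 0
E(-32 - 1*36) + f = 0 - 18 = -18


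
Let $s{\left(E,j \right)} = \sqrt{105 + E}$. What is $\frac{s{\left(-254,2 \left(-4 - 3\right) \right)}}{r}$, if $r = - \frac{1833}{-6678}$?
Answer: $\frac{2226 i \sqrt{149}}{611} \approx 44.471 i$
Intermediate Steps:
$r = \frac{611}{2226}$ ($r = \left(-1833\right) \left(- \frac{1}{6678}\right) = \frac{611}{2226} \approx 0.27448$)
$\frac{s{\left(-254,2 \left(-4 - 3\right) \right)}}{r} = \frac{\sqrt{105 - 254}}{\frac{611}{2226}} = \sqrt{-149} \cdot \frac{2226}{611} = i \sqrt{149} \cdot \frac{2226}{611} = \frac{2226 i \sqrt{149}}{611}$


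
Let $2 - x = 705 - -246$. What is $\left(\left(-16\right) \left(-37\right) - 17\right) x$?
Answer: $-545675$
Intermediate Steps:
$x = -949$ ($x = 2 - \left(705 - -246\right) = 2 - \left(705 + 246\right) = 2 - 951 = -949$)
$\left(\left(-16\right) \left(-37\right) - 17\right) x = \left(\left(-16\right) \left(-37\right) - 17\right) \left(-949\right) = \left(592 - 17\right) \left(-949\right) = 575 \left(-949\right) = -545675$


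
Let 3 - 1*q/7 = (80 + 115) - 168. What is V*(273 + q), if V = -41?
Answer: -4305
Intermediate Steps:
q = -168 (q = 21 - 7*((80 + 115) - 168) = 21 - 7*(195 - 168) = 21 - 7*27 = 21 - 189 = -168)
V*(273 + q) = -41*(273 - 168) = -41*105 = -4305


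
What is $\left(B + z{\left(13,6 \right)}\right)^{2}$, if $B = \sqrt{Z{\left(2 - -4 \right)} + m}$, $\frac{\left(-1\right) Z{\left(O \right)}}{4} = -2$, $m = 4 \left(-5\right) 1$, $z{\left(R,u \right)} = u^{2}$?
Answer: $1284 + 144 i \sqrt{3} \approx 1284.0 + 249.42 i$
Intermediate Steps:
$m = -20$ ($m = \left(-20\right) 1 = -20$)
$Z{\left(O \right)} = 8$ ($Z{\left(O \right)} = \left(-4\right) \left(-2\right) = 8$)
$B = 2 i \sqrt{3}$ ($B = \sqrt{8 - 20} = \sqrt{-12} = 2 i \sqrt{3} \approx 3.4641 i$)
$\left(B + z{\left(13,6 \right)}\right)^{2} = \left(2 i \sqrt{3} + 6^{2}\right)^{2} = \left(2 i \sqrt{3} + 36\right)^{2} = \left(36 + 2 i \sqrt{3}\right)^{2}$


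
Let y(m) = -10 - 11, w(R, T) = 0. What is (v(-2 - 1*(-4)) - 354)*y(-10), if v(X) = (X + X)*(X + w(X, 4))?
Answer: 7266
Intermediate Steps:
y(m) = -21
v(X) = 2*X**2 (v(X) = (X + X)*(X + 0) = (2*X)*X = 2*X**2)
(v(-2 - 1*(-4)) - 354)*y(-10) = (2*(-2 - 1*(-4))**2 - 354)*(-21) = (2*(-2 + 4)**2 - 354)*(-21) = (2*2**2 - 354)*(-21) = (2*4 - 354)*(-21) = (8 - 354)*(-21) = -346*(-21) = 7266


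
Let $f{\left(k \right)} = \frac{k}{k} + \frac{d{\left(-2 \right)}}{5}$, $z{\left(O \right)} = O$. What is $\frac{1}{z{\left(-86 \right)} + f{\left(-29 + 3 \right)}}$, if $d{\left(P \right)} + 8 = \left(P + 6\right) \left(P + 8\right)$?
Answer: $- \frac{5}{409} \approx -0.012225$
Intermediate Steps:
$d{\left(P \right)} = -8 + \left(6 + P\right) \left(8 + P\right)$ ($d{\left(P \right)} = -8 + \left(P + 6\right) \left(P + 8\right) = -8 + \left(6 + P\right) \left(8 + P\right)$)
$f{\left(k \right)} = \frac{21}{5}$ ($f{\left(k \right)} = \frac{k}{k} + \frac{40 + \left(-2\right)^{2} + 14 \left(-2\right)}{5} = 1 + \left(40 + 4 - 28\right) \frac{1}{5} = 1 + 16 \cdot \frac{1}{5} = 1 + \frac{16}{5} = \frac{21}{5}$)
$\frac{1}{z{\left(-86 \right)} + f{\left(-29 + 3 \right)}} = \frac{1}{-86 + \frac{21}{5}} = \frac{1}{- \frac{409}{5}} = - \frac{5}{409}$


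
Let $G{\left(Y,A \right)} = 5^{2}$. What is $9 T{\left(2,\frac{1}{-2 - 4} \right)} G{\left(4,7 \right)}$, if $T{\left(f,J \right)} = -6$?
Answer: $-1350$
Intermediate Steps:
$G{\left(Y,A \right)} = 25$
$9 T{\left(2,\frac{1}{-2 - 4} \right)} G{\left(4,7 \right)} = 9 \left(-6\right) 25 = \left(-54\right) 25 = -1350$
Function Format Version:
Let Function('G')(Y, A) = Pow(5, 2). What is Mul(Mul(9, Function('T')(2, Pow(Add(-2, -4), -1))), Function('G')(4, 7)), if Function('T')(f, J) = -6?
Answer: -1350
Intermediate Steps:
Function('G')(Y, A) = 25
Mul(Mul(9, Function('T')(2, Pow(Add(-2, -4), -1))), Function('G')(4, 7)) = Mul(Mul(9, -6), 25) = Mul(-54, 25) = -1350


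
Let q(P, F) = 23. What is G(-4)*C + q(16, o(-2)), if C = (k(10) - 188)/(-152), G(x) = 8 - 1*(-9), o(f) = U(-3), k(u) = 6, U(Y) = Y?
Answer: 3295/76 ≈ 43.355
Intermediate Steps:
o(f) = -3
G(x) = 17 (G(x) = 8 + 9 = 17)
C = 91/76 (C = (6 - 188)/(-152) = -182*(-1/152) = 91/76 ≈ 1.1974)
G(-4)*C + q(16, o(-2)) = 17*(91/76) + 23 = 1547/76 + 23 = 3295/76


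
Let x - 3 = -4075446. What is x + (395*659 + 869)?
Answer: -3814269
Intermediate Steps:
x = -4075443 (x = 3 - 4075446 = -4075443)
x + (395*659 + 869) = -4075443 + (395*659 + 869) = -4075443 + (260305 + 869) = -4075443 + 261174 = -3814269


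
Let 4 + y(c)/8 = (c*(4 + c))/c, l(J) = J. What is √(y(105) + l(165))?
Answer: √1005 ≈ 31.702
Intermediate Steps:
y(c) = 8*c (y(c) = -32 + 8*((c*(4 + c))/c) = -32 + 8*(4 + c) = -32 + (32 + 8*c) = 8*c)
√(y(105) + l(165)) = √(8*105 + 165) = √(840 + 165) = √1005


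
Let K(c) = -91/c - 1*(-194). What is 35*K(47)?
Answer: 315945/47 ≈ 6722.2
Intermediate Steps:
K(c) = 194 - 91/c (K(c) = -91/c + 194 = 194 - 91/c)
35*K(47) = 35*(194 - 91/47) = 35*(9027/47) = 315945/47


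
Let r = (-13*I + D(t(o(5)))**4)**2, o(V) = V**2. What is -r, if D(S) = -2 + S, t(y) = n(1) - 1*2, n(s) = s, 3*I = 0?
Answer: -6561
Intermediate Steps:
I = 0 (I = (1/3)*0 = 0)
t(y) = -1 (t(y) = 1 - 1*2 = 1 - 2 = -1)
r = 6561 (r = (-13*0 + (-2 - 1)**4)**2 = (0 + (-3)**4)**2 = (0 + 81)**2 = 81**2 = 6561)
-r = -1*6561 = -6561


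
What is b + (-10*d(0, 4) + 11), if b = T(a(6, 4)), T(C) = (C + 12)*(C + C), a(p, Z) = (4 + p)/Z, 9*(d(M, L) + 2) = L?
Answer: 1783/18 ≈ 99.056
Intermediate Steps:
d(M, L) = -2 + L/9
a(p, Z) = (4 + p)/Z
T(C) = 2*C*(12 + C) (T(C) = (12 + C)*(2*C) = 2*C*(12 + C))
b = 145/2 (b = 2*((4 + 6)/4)*(12 + (4 + 6)/4) = 2*((1/4)*10)*(12 + (1/4)*10) = 2*(5/2)*(12 + 5/2) = 2*(5/2)*(29/2) = 145/2 ≈ 72.500)
b + (-10*d(0, 4) + 11) = 145/2 + (-10*(-2 + (1/9)*4) + 11) = 145/2 + (-10*(-2 + 4/9) + 11) = 145/2 + (-10*(-14/9) + 11) = 145/2 + (140/9 + 11) = 145/2 + 239/9 = 1783/18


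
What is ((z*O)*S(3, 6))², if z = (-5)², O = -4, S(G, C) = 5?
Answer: 250000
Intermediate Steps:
z = 25
((z*O)*S(3, 6))² = ((25*(-4))*5)² = (-100*5)² = (-500)² = 250000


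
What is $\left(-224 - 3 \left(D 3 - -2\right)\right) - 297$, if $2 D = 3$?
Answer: $- \frac{1081}{2} \approx -540.5$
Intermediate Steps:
$D = \frac{3}{2}$ ($D = \frac{1}{2} \cdot 3 = \frac{3}{2} \approx 1.5$)
$\left(-224 - 3 \left(D 3 - -2\right)\right) - 297 = \left(-224 - 3 \left(\frac{3}{2} \cdot 3 - -2\right)\right) - 297 = \left(-224 - 3 \left(\frac{9}{2} + 2\right)\right) - 297 = \left(-224 - \frac{39}{2}\right) - 297 = - \frac{487}{2} - 297 = - \frac{1081}{2}$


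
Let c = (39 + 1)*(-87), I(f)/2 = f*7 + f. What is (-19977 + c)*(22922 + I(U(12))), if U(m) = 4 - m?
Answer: -534678858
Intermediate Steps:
I(f) = 16*f (I(f) = 2*(f*7 + f) = 2*(7*f + f) = 2*(8*f) = 16*f)
c = -3480 (c = 40*(-87) = -3480)
(-19977 + c)*(22922 + I(U(12))) = (-19977 - 3480)*(22922 + 16*(4 - 1*12)) = -23457*(22922 + 16*(4 - 12)) = -23457*(22922 + 16*(-8)) = -23457*(22922 - 128) = -23457*22794 = -534678858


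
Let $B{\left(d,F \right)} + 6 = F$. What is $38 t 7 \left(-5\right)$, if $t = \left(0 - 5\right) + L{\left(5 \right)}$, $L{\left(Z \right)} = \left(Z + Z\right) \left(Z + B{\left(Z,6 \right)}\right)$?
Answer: $-59850$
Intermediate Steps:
$B{\left(d,F \right)} = -6 + F$
$L{\left(Z \right)} = 2 Z^{2}$ ($L{\left(Z \right)} = \left(Z + Z\right) \left(Z + \left(-6 + 6\right)\right) = 2 Z \left(Z + 0\right) = 2 Z Z = 2 Z^{2}$)
$t = 45$ ($t = \left(0 - 5\right) + 2 \cdot 5^{2} = -5 + 2 \cdot 25 = -5 + 50 = 45$)
$38 t 7 \left(-5\right) = 38 \cdot 45 \cdot 7 \left(-5\right) = 38 \cdot 315 \left(-5\right) = 11970 \left(-5\right) = -59850$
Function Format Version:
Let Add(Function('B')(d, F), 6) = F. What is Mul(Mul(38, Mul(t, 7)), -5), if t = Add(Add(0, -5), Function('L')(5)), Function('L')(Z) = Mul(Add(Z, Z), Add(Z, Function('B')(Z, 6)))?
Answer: -59850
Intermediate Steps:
Function('B')(d, F) = Add(-6, F)
Function('L')(Z) = Mul(2, Pow(Z, 2)) (Function('L')(Z) = Mul(Add(Z, Z), Add(Z, Add(-6, 6))) = Mul(Mul(2, Z), Add(Z, 0)) = Mul(Mul(2, Z), Z) = Mul(2, Pow(Z, 2)))
t = 45 (t = Add(Add(0, -5), Mul(2, Pow(5, 2))) = Add(-5, Mul(2, 25)) = Add(-5, 50) = 45)
Mul(Mul(38, Mul(t, 7)), -5) = Mul(Mul(38, Mul(45, 7)), -5) = Mul(Mul(38, 315), -5) = Mul(11970, -5) = -59850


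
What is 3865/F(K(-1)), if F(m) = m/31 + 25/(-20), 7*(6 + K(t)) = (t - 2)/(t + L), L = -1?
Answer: -3354820/1247 ≈ -2690.3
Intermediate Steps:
K(t) = -6 + (-2 + t)/(7*(-1 + t)) (K(t) = -6 + ((t - 2)/(t - 1))/7 = -6 + ((-2 + t)/(-1 + t))/7 = -6 + (-2 + t)/(7*(-1 + t)))
F(m) = -5/4 + m/31 (F(m) = m*(1/31) + 25*(-1/20) = m/31 - 5/4 = -5/4 + m/31)
3865/F(K(-1)) = 3865/(-5/4 + ((40 - 41*(-1))/(7*(-1 - 1)))/31) = 3865/(-5/4 + ((⅐)*(40 + 41)/(-2))/31) = 3865/(-5/4 + ((⅐)*(-½)*81)/31) = 3865/(-5/4 + (1/31)*(-81/14)) = 3865/(-5/4 - 81/434) = 3865/(-1247/868) = 3865*(-868/1247) = -3354820/1247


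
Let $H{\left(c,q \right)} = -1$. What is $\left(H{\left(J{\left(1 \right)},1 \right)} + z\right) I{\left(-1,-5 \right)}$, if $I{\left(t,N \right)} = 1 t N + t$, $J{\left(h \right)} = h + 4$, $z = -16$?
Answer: $-68$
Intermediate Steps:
$J{\left(h \right)} = 4 + h$
$I{\left(t,N \right)} = t + N t$ ($I{\left(t,N \right)} = t N + t = N t + t = t + N t$)
$\left(H{\left(J{\left(1 \right)},1 \right)} + z\right) I{\left(-1,-5 \right)} = \left(-1 - 16\right) \left(- (1 - 5)\right) = - 17 \left(\left(-1\right) \left(-4\right)\right) = \left(-17\right) 4 = -68$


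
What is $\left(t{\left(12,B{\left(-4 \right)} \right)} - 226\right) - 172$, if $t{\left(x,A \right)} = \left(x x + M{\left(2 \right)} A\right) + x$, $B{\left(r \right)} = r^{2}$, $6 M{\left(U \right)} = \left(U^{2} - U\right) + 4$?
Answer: $-226$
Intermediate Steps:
$M{\left(U \right)} = \frac{2}{3} - \frac{U}{6} + \frac{U^{2}}{6}$ ($M{\left(U \right)} = \frac{\left(U^{2} - U\right) + 4}{6} = \frac{4 + U^{2} - U}{6} = \frac{2}{3} - \frac{U}{6} + \frac{U^{2}}{6}$)
$t{\left(x,A \right)} = A + x + x^{2}$ ($t{\left(x,A \right)} = \left(x x + \left(\frac{2}{3} - \frac{1}{3} + \frac{2^{2}}{6}\right) A\right) + x = \left(x^{2} + \left(\frac{2}{3} - \frac{1}{3} + \frac{1}{6} \cdot 4\right) A\right) + x = \left(x^{2} + \left(\frac{2}{3} - \frac{1}{3} + \frac{2}{3}\right) A\right) + x = \left(x^{2} + 1 A\right) + x = \left(x^{2} + A\right) + x = \left(A + x^{2}\right) + x = A + x + x^{2}$)
$\left(t{\left(12,B{\left(-4 \right)} \right)} - 226\right) - 172 = \left(\left(\left(-4\right)^{2} + 12 + 12^{2}\right) - 226\right) - 172 = \left(\left(16 + 12 + 144\right) - 226\right) - 172 = \left(172 - 226\right) - 172 = -54 - 172 = -226$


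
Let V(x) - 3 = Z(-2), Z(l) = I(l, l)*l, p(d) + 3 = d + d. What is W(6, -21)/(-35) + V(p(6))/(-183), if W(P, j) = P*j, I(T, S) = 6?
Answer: 1113/305 ≈ 3.6492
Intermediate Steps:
p(d) = -3 + 2*d (p(d) = -3 + (d + d) = -3 + 2*d)
Z(l) = 6*l
V(x) = -9 (V(x) = 3 + 6*(-2) = 3 - 12 = -9)
W(6, -21)/(-35) + V(p(6))/(-183) = (6*(-21))/(-35) - 9/(-183) = -126*(-1/35) - 9*(-1/183) = 18/5 + 3/61 = 1113/305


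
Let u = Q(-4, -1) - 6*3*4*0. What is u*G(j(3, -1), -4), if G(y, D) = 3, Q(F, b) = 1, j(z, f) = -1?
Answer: 3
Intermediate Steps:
u = 1 (u = 1 - 6*3*4*0 = 1 - 72*0 = 1 - 6*0 = 1 + 0 = 1)
u*G(j(3, -1), -4) = 1*3 = 3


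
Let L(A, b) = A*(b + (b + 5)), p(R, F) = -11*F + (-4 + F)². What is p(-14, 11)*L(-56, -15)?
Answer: -100800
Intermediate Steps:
p(R, F) = (-4 + F)² - 11*F
L(A, b) = A*(5 + 2*b) (L(A, b) = A*(b + (5 + b)) = A*(5 + 2*b))
p(-14, 11)*L(-56, -15) = ((-4 + 11)² - 11*11)*(-56*(5 + 2*(-15))) = (7² - 121)*(-56*(5 - 30)) = (49 - 121)*(-56*(-25)) = -72*1400 = -100800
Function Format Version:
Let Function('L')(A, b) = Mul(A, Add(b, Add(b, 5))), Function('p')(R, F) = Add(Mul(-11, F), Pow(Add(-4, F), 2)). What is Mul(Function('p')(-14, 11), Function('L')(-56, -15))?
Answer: -100800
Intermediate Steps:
Function('p')(R, F) = Add(Pow(Add(-4, F), 2), Mul(-11, F))
Function('L')(A, b) = Mul(A, Add(5, Mul(2, b))) (Function('L')(A, b) = Mul(A, Add(b, Add(5, b))) = Mul(A, Add(5, Mul(2, b))))
Mul(Function('p')(-14, 11), Function('L')(-56, -15)) = Mul(Add(Pow(Add(-4, 11), 2), Mul(-11, 11)), Mul(-56, Add(5, Mul(2, -15)))) = Mul(Add(Pow(7, 2), -121), Mul(-56, Add(5, -30))) = Mul(Add(49, -121), Mul(-56, -25)) = Mul(-72, 1400) = -100800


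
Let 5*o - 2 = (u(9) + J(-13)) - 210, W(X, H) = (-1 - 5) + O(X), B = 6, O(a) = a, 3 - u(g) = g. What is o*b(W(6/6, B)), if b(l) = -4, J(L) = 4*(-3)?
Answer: 904/5 ≈ 180.80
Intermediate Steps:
u(g) = 3 - g
J(L) = -12
W(X, H) = -6 + X (W(X, H) = (-1 - 5) + X = -6 + X)
o = -226/5 (o = 2/5 + (((3 - 1*9) - 12) - 210)/5 = 2/5 + (((3 - 9) - 12) - 210)/5 = 2/5 + ((-6 - 12) - 210)/5 = 2/5 + (-18 - 210)/5 = 2/5 + (1/5)*(-228) = 2/5 - 228/5 = -226/5 ≈ -45.200)
o*b(W(6/6, B)) = -226/5*(-4) = 904/5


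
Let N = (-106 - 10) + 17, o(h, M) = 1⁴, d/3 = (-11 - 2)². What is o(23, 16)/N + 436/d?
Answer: 14219/16731 ≈ 0.84986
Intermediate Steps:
d = 507 (d = 3*(-11 - 2)² = 3*(-13)² = 3*169 = 507)
o(h, M) = 1
N = -99 (N = -116 + 17 = -99)
o(23, 16)/N + 436/d = 1/(-99) + 436/507 = 1*(-1/99) + 436*(1/507) = -1/99 + 436/507 = 14219/16731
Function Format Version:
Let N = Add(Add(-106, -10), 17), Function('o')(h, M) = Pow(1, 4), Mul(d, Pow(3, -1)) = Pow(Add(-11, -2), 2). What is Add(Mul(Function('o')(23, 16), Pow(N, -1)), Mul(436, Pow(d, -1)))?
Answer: Rational(14219, 16731) ≈ 0.84986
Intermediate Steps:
d = 507 (d = Mul(3, Pow(Add(-11, -2), 2)) = Mul(3, Pow(-13, 2)) = Mul(3, 169) = 507)
Function('o')(h, M) = 1
N = -99 (N = Add(-116, 17) = -99)
Add(Mul(Function('o')(23, 16), Pow(N, -1)), Mul(436, Pow(d, -1))) = Add(Mul(1, Pow(-99, -1)), Mul(436, Pow(507, -1))) = Add(Mul(1, Rational(-1, 99)), Mul(436, Rational(1, 507))) = Add(Rational(-1, 99), Rational(436, 507)) = Rational(14219, 16731)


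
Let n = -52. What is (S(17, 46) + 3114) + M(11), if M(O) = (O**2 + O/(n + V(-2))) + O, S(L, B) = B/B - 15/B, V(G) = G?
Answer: 2016058/621 ≈ 3246.5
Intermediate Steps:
S(L, B) = 1 - 15/B
M(O) = O**2 + 53*O/54 (M(O) = (O**2 + O/(-52 - 2)) + O = (O**2 + O/(-54)) + O = (O**2 - O/54) + O = O**2 + 53*O/54)
(S(17, 46) + 3114) + M(11) = ((-15 + 46)/46 + 3114) + (1/54)*11*(53 + 54*11) = ((1/46)*31 + 3114) + (1/54)*11*(53 + 594) = (31/46 + 3114) + (1/54)*11*647 = 143275/46 + 7117/54 = 2016058/621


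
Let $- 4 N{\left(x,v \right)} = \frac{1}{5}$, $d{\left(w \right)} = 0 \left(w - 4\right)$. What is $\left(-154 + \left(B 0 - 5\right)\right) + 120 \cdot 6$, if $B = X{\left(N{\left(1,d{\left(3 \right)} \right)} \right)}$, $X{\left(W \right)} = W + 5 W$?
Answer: $561$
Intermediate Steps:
$d{\left(w \right)} = 0$ ($d{\left(w \right)} = 0 \left(-4 + w\right) = 0$)
$N{\left(x,v \right)} = - \frac{1}{20}$ ($N{\left(x,v \right)} = - \frac{1}{4 \cdot 5} = \left(- \frac{1}{4}\right) \frac{1}{5} = - \frac{1}{20}$)
$X{\left(W \right)} = 6 W$
$B = - \frac{3}{10}$ ($B = 6 \left(- \frac{1}{20}\right) = - \frac{3}{10} \approx -0.3$)
$\left(-154 + \left(B 0 - 5\right)\right) + 120 \cdot 6 = \left(-154 - 5\right) + 120 \cdot 6 = \left(-154 + \left(0 - 5\right)\right) + 720 = \left(-154 - 5\right) + 720 = -159 + 720 = 561$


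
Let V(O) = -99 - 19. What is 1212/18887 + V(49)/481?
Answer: -16294/89947 ≈ -0.18115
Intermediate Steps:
V(O) = -118
1212/18887 + V(49)/481 = 1212/18887 - 118/481 = 1212*(1/18887) - 118*1/481 = 12/187 - 118/481 = -16294/89947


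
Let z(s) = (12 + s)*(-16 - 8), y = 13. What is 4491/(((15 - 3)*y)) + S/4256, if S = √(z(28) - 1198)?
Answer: 1497/52 + I*√2158/4256 ≈ 28.788 + 0.010915*I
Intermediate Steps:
z(s) = -288 - 24*s (z(s) = (12 + s)*(-24) = -288 - 24*s)
S = I*√2158 (S = √((-288 - 24*28) - 1198) = √((-288 - 672) - 1198) = √(-960 - 1198) = √(-2158) = I*√2158 ≈ 46.454*I)
4491/(((15 - 3)*y)) + S/4256 = 4491/(((15 - 3)*13)) + (I*√2158)/4256 = 4491/((12*13)) + (I*√2158)*(1/4256) = 4491/156 + I*√2158/4256 = 4491*(1/156) + I*√2158/4256 = 1497/52 + I*√2158/4256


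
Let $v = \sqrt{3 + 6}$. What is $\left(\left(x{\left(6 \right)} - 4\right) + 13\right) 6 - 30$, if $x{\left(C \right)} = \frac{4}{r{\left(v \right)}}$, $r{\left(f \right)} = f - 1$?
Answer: $36$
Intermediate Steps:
$v = 3$ ($v = \sqrt{9} = 3$)
$r{\left(f \right)} = -1 + f$
$x{\left(C \right)} = 2$ ($x{\left(C \right)} = \frac{4}{-1 + 3} = \frac{4}{2} = 4 \cdot \frac{1}{2} = 2$)
$\left(\left(x{\left(6 \right)} - 4\right) + 13\right) 6 - 30 = \left(\left(2 - 4\right) + 13\right) 6 - 30 = \left(-2 + 13\right) 6 - 30 = 11 \cdot 6 - 30 = 66 - 30 = 36$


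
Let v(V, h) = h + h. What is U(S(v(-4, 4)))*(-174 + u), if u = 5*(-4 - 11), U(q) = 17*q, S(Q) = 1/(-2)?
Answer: 4233/2 ≈ 2116.5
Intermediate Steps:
v(V, h) = 2*h
S(Q) = -½
u = -75 (u = 5*(-15) = -75)
U(S(v(-4, 4)))*(-174 + u) = (17*(-½))*(-174 - 75) = -17/2*(-249) = 4233/2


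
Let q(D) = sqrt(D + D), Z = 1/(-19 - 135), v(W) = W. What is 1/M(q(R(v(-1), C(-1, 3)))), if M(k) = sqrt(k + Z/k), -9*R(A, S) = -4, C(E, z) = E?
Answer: 2*2**(1/4)*sqrt(282513)/1223 ≈ 1.0337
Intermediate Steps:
R(A, S) = 4/9 (R(A, S) = -1/9*(-4) = 4/9)
Z = -1/154 (Z = 1/(-154) = -1/154 ≈ -0.0064935)
q(D) = sqrt(2)*sqrt(D) (q(D) = sqrt(2*D) = sqrt(2)*sqrt(D))
M(k) = sqrt(k - 1/(154*k))
1/M(q(R(v(-1), C(-1, 3)))) = 1/(sqrt(-154*3*sqrt(2)/4 + 23716*(sqrt(2)*sqrt(4/9)))/154) = 1/(sqrt(-154*3*sqrt(2)/4 + 23716*(sqrt(2)*(2/3)))/154) = 1/(sqrt(-154*3*sqrt(2)/4 + 23716*(2*sqrt(2)/3))/154) = 1/(sqrt(-231*sqrt(2)/2 + 47432*sqrt(2)/3)/154) = 1/(sqrt(94171*sqrt(2)/6)/154) = 1/((3**(1/4)*6**(3/4)*(2*sqrt(282513))/36)/154) = 1/(2**(3/4)*sqrt(282513)/924) = 2*2**(1/4)*sqrt(282513)/1223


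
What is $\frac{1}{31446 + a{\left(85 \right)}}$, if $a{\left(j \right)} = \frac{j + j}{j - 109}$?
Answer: $\frac{12}{377267} \approx 3.1808 \cdot 10^{-5}$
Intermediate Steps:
$a{\left(j \right)} = \frac{2 j}{-109 + j}$
$\frac{1}{31446 + a{\left(85 \right)}} = \frac{1}{31446 + 2 \cdot 85 \frac{1}{-109 + 85}} = \frac{1}{31446 + 2 \cdot 85 \frac{1}{-24}} = \frac{1}{31446 + 2 \cdot 85 \left(- \frac{1}{24}\right)} = \frac{1}{31446 - \frac{85}{12}} = \frac{1}{\frac{377267}{12}} = \frac{12}{377267}$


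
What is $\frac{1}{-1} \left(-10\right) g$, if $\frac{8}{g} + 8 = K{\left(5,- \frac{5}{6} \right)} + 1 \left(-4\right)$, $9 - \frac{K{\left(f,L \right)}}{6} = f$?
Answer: $\frac{20}{3} \approx 6.6667$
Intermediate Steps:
$K{\left(f,L \right)} = 54 - 6 f$
$g = \frac{2}{3}$ ($g = \frac{8}{-8 + \left(\left(54 - 30\right) + 1 \left(-4\right)\right)} = \frac{8}{-8 + \left(\left(54 - 30\right) - 4\right)} = \frac{8}{-8 + \left(24 - 4\right)} = \frac{8}{-8 + 20} = \frac{8}{12} = 8 \cdot \frac{1}{12} = \frac{2}{3} \approx 0.66667$)
$\frac{1}{-1} \left(-10\right) g = \frac{1}{-1} \left(-10\right) \frac{2}{3} = \left(-1\right) \left(-10\right) \frac{2}{3} = 10 \cdot \frac{2}{3} = \frac{20}{3}$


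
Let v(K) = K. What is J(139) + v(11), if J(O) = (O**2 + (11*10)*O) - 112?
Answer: 34510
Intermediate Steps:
J(O) = -112 + O**2 + 110*O (J(O) = (O**2 + 110*O) - 112 = -112 + O**2 + 110*O)
J(139) + v(11) = (-112 + 139**2 + 110*139) + 11 = (-112 + 19321 + 15290) + 11 = 34499 + 11 = 34510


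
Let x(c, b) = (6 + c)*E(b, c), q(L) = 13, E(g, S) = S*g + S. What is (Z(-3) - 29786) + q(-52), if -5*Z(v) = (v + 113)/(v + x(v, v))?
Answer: -446617/15 ≈ -29774.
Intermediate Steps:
E(g, S) = S + S*g
x(c, b) = c*(1 + b)*(6 + c) (x(c, b) = (6 + c)*(c*(1 + b)) = c*(1 + b)*(6 + c))
Z(v) = -(113 + v)/(5*(v + v*(1 + v)*(6 + v))) (Z(v) = -(v + 113)/(5*(v + v*(1 + v)*(6 + v))) = -(113 + v)/(5*(v + v*(1 + v)*(6 + v))))
(Z(-3) - 29786) + q(-52) = ((⅕)*(-113 - 1*(-3))/(-3*(1 + (1 - 3)*(6 - 3))) - 29786) + 13 = ((⅕)*(-⅓)*(-113 + 3)/(1 - 2*3) - 29786) + 13 = ((⅕)*(-⅓)*(-110)/(1 - 6) - 29786) + 13 = ((⅕)*(-⅓)*(-110)/(-5) - 29786) + 13 = ((⅕)*(-⅓)*(-⅕)*(-110) - 29786) + 13 = (-22/15 - 29786) + 13 = -446812/15 + 13 = -446617/15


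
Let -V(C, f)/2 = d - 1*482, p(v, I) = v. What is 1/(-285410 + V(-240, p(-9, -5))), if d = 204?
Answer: -1/284854 ≈ -3.5106e-6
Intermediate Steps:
V(C, f) = 556 (V(C, f) = -2*(204 - 1*482) = -2*(204 - 482) = -2*(-278) = 556)
1/(-285410 + V(-240, p(-9, -5))) = 1/(-285410 + 556) = 1/(-284854) = -1/284854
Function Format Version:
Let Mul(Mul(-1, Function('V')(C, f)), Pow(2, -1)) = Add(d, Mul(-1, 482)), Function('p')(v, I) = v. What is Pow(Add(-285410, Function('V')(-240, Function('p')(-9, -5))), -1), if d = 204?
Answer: Rational(-1, 284854) ≈ -3.5106e-6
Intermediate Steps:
Function('V')(C, f) = 556 (Function('V')(C, f) = Mul(-2, Add(204, Mul(-1, 482))) = Mul(-2, Add(204, -482)) = Mul(-2, -278) = 556)
Pow(Add(-285410, Function('V')(-240, Function('p')(-9, -5))), -1) = Pow(Add(-285410, 556), -1) = Pow(-284854, -1) = Rational(-1, 284854)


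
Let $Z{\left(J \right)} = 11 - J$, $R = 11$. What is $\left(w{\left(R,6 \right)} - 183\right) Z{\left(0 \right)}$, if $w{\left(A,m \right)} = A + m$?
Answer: $-1826$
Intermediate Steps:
$\left(w{\left(R,6 \right)} - 183\right) Z{\left(0 \right)} = \left(\left(11 + 6\right) - 183\right) \left(11 - 0\right) = \left(17 - 183\right) \left(11 + 0\right) = \left(-166\right) 11 = -1826$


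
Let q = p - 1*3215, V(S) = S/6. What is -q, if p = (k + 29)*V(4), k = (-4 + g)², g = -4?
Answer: 3153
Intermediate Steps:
V(S) = S/6 (V(S) = S*(⅙) = S/6)
k = 64 (k = (-4 - 4)² = (-8)² = 64)
p = 62 (p = (64 + 29)*((⅙)*4) = 93*(⅔) = 62)
q = -3153 (q = 62 - 1*3215 = 62 - 3215 = -3153)
-q = -1*(-3153) = 3153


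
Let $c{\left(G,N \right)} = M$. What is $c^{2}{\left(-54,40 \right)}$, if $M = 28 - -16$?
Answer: $1936$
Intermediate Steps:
$M = 44$ ($M = 28 + 16 = 44$)
$c{\left(G,N \right)} = 44$
$c^{2}{\left(-54,40 \right)} = 44^{2} = 1936$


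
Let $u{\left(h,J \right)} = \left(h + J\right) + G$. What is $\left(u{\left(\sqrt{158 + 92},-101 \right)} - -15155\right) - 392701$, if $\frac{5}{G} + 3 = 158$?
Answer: $- \frac{11707056}{31} + 5 \sqrt{10} \approx -3.7763 \cdot 10^{5}$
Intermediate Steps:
$G = \frac{1}{31}$ ($G = \frac{5}{-3 + 158} = \frac{5}{155} = 5 \cdot \frac{1}{155} = \frac{1}{31} \approx 0.032258$)
$u{\left(h,J \right)} = \frac{1}{31} + J + h$ ($u{\left(h,J \right)} = \left(h + J\right) + \frac{1}{31} = \left(J + h\right) + \frac{1}{31} = \frac{1}{31} + J + h$)
$\left(u{\left(\sqrt{158 + 92},-101 \right)} - -15155\right) - 392701 = \left(\left(\frac{1}{31} - 101 + \sqrt{158 + 92}\right) - -15155\right) - 392701 = \left(\left(\frac{1}{31} - 101 + \sqrt{250}\right) + 15155\right) - 392701 = \left(\left(\frac{1}{31} - 101 + 5 \sqrt{10}\right) + 15155\right) - 392701 = \left(\left(- \frac{3130}{31} + 5 \sqrt{10}\right) + 15155\right) - 392701 = \left(\frac{466675}{31} + 5 \sqrt{10}\right) - 392701 = - \frac{11707056}{31} + 5 \sqrt{10}$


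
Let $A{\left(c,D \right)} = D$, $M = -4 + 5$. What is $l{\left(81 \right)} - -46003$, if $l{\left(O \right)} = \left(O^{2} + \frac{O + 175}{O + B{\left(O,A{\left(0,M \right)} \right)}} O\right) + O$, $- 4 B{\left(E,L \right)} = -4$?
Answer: $\frac{2168813}{41} \approx 52898.0$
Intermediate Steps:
$M = 1$
$B{\left(E,L \right)} = 1$ ($B{\left(E,L \right)} = \left(- \frac{1}{4}\right) \left(-4\right) = 1$)
$l{\left(O \right)} = O + O^{2} + \frac{O \left(175 + O\right)}{1 + O}$ ($l{\left(O \right)} = \left(O^{2} + \frac{O + 175}{O + 1} O\right) + O = \left(O^{2} + \frac{175 + O}{1 + O} O\right) + O = \left(O^{2} + \frac{O \left(175 + O\right)}{1 + O}\right) + O = O + O^{2} + \frac{O \left(175 + O\right)}{1 + O}$)
$l{\left(81 \right)} - -46003 = \frac{81 \left(176 + 81^{2} + 3 \cdot 81\right)}{1 + 81} - -46003 = \frac{81 \left(176 + 6561 + 243\right)}{82} + 46003 = 81 \cdot \frac{1}{82} \cdot 6980 + 46003 = \frac{282690}{41} + 46003 = \frac{2168813}{41}$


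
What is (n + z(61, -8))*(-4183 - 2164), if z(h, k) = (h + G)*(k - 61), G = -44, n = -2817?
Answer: 25324530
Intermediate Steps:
z(h, k) = (-61 + k)*(-44 + h) (z(h, k) = (h - 44)*(k - 61) = (-44 + h)*(-61 + k) = (-61 + k)*(-44 + h))
(n + z(61, -8))*(-4183 - 2164) = (-2817 + (2684 - 61*61 - 44*(-8) + 61*(-8)))*(-4183 - 2164) = (-2817 + (2684 - 3721 + 352 - 488))*(-6347) = (-2817 - 1173)*(-6347) = -3990*(-6347) = 25324530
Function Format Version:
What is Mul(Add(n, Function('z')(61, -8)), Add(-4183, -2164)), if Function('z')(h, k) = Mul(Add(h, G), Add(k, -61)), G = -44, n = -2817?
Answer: 25324530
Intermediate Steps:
Function('z')(h, k) = Mul(Add(-61, k), Add(-44, h)) (Function('z')(h, k) = Mul(Add(h, -44), Add(k, -61)) = Mul(Add(-44, h), Add(-61, k)) = Mul(Add(-61, k), Add(-44, h)))
Mul(Add(n, Function('z')(61, -8)), Add(-4183, -2164)) = Mul(Add(-2817, Add(2684, Mul(-61, 61), Mul(-44, -8), Mul(61, -8))), Add(-4183, -2164)) = Mul(Add(-2817, Add(2684, -3721, 352, -488)), -6347) = Mul(Add(-2817, -1173), -6347) = Mul(-3990, -6347) = 25324530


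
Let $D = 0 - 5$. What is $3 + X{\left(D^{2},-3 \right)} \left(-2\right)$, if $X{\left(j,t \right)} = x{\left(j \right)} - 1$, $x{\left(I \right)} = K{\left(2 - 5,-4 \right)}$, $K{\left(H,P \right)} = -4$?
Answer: $13$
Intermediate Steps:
$D = -5$ ($D = 0 - 5 = -5$)
$x{\left(I \right)} = -4$
$X{\left(j,t \right)} = -5$ ($X{\left(j,t \right)} = -4 - 1 = -5$)
$3 + X{\left(D^{2},-3 \right)} \left(-2\right) = 3 - -10 = 3 + 10 = 13$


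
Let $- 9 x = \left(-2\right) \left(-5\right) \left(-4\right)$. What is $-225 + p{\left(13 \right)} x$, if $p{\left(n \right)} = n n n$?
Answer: $\frac{85855}{9} \approx 9539.4$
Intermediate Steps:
$p{\left(n \right)} = n^{3}$ ($p{\left(n \right)} = n^{2} n = n^{3}$)
$x = \frac{40}{9}$ ($x = - \frac{\left(-2\right) \left(-5\right) \left(-4\right)}{9} = - \frac{10 \left(-4\right)}{9} = \left(- \frac{1}{9}\right) \left(-40\right) = \frac{40}{9} \approx 4.4444$)
$-225 + p{\left(13 \right)} x = -225 + 13^{3} \cdot \frac{40}{9} = -225 + 2197 \cdot \frac{40}{9} = -225 + \frac{87880}{9} = \frac{85855}{9}$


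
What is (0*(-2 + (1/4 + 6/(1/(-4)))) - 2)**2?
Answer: 4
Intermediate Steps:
(0*(-2 + (1/4 + 6/(1/(-4)))) - 2)**2 = (0*(-2 + (1*(1/4) + 6/(-1/4))) - 2)**2 = (0*(-2 + (1/4 + 6*(-4))) - 2)**2 = (0*(-2 + (1/4 - 24)) - 2)**2 = (0*(-2 - 95/4) - 2)**2 = (0*(-103/4) - 2)**2 = (0 - 2)**2 = (-2)**2 = 4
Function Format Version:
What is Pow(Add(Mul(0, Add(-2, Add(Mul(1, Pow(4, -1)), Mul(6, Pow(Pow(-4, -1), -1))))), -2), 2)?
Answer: 4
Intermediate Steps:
Pow(Add(Mul(0, Add(-2, Add(Mul(1, Pow(4, -1)), Mul(6, Pow(Pow(-4, -1), -1))))), -2), 2) = Pow(Add(Mul(0, Add(-2, Add(Mul(1, Rational(1, 4)), Mul(6, Pow(Rational(-1, 4), -1))))), -2), 2) = Pow(Add(Mul(0, Add(-2, Add(Rational(1, 4), Mul(6, -4)))), -2), 2) = Pow(Add(Mul(0, Add(-2, Add(Rational(1, 4), -24))), -2), 2) = Pow(Add(Mul(0, Add(-2, Rational(-95, 4))), -2), 2) = Pow(Add(Mul(0, Rational(-103, 4)), -2), 2) = Pow(Add(0, -2), 2) = Pow(-2, 2) = 4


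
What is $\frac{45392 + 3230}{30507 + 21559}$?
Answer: $\frac{3473}{3719} \approx 0.93385$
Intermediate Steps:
$\frac{45392 + 3230}{30507 + 21559} = \frac{48622}{52066} = 48622 \cdot \frac{1}{52066} = \frac{3473}{3719}$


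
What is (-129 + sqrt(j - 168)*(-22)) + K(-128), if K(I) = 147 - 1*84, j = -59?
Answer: -66 - 22*I*sqrt(227) ≈ -66.0 - 331.46*I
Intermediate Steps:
K(I) = 63 (K(I) = 147 - 84 = 63)
(-129 + sqrt(j - 168)*(-22)) + K(-128) = (-129 + sqrt(-59 - 168)*(-22)) + 63 = (-129 + sqrt(-227)*(-22)) + 63 = (-129 + (I*sqrt(227))*(-22)) + 63 = (-129 - 22*I*sqrt(227)) + 63 = -66 - 22*I*sqrt(227)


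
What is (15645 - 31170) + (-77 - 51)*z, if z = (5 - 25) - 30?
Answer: -9125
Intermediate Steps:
z = -50 (z = -20 - 30 = -50)
(15645 - 31170) + (-77 - 51)*z = (15645 - 31170) + (-77 - 51)*(-50) = -15525 - 128*(-50) = -15525 + 6400 = -9125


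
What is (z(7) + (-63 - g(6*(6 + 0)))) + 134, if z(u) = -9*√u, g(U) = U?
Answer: 35 - 9*√7 ≈ 11.188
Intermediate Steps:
(z(7) + (-63 - g(6*(6 + 0)))) + 134 = (-9*√7 + (-63 - 6*(6 + 0))) + 134 = (-9*√7 + (-63 - 6*6)) + 134 = (-9*√7 + (-63 - 1*36)) + 134 = (-9*√7 + (-63 - 36)) + 134 = (-9*√7 - 99) + 134 = (-99 - 9*√7) + 134 = 35 - 9*√7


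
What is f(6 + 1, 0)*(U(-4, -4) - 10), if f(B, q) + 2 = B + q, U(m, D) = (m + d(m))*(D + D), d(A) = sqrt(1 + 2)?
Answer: 110 - 40*sqrt(3) ≈ 40.718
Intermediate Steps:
d(A) = sqrt(3)
U(m, D) = 2*D*(m + sqrt(3)) (U(m, D) = (m + sqrt(3))*(D + D) = (m + sqrt(3))*(2*D) = 2*D*(m + sqrt(3)))
f(B, q) = -2 + B + q (f(B, q) = -2 + (B + q) = -2 + B + q)
f(6 + 1, 0)*(U(-4, -4) - 10) = (-2 + (6 + 1) + 0)*(2*(-4)*(-4 + sqrt(3)) - 10) = (-2 + 7 + 0)*((32 - 8*sqrt(3)) - 10) = 5*(22 - 8*sqrt(3)) = 110 - 40*sqrt(3)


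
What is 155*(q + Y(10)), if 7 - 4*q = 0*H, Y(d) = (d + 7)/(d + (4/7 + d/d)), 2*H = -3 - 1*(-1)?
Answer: 161665/324 ≈ 498.97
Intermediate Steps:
H = -1 (H = (-3 - 1*(-1))/2 = (-3 + 1)/2 = (½)*(-2) = -1)
Y(d) = (7 + d)/(11/7 + d) (Y(d) = (7 + d)/(d + (4*(⅐) + 1)) = (7 + d)/(d + (4/7 + 1)) = (7 + d)/(d + 11/7) = (7 + d)/(11/7 + d))
q = 7/4 (q = 7/4 - 0*(-1) = 7/4 - ¼*0 = 7/4 + 0 = 7/4 ≈ 1.7500)
155*(q + Y(10)) = 155*(7/4 + 7*(7 + 10)/(11 + 7*10)) = 155*(7/4 + 7*17/(11 + 70)) = 155*(7/4 + 7*17/81) = 155*(7/4 + 7*(1/81)*17) = 155*(7/4 + 119/81) = 155*(1043/324) = 161665/324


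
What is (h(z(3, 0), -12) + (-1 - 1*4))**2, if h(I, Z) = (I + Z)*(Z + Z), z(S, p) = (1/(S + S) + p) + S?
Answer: 42849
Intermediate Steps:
z(S, p) = S + p + 1/(2*S) (z(S, p) = (1/(2*S) + p) + S = (p + 1/(2*S)) + S = S + p + 1/(2*S))
h(I, Z) = 2*Z*(I + Z) (h(I, Z) = (I + Z)*(2*Z) = 2*Z*(I + Z))
(h(z(3, 0), -12) + (-1 - 1*4))**2 = (2*(-12)*((3 + 0 + (1/2)/3) - 12) + (-1 - 1*4))**2 = (2*(-12)*((3 + 0 + (1/2)*(1/3)) - 12) + (-1 - 4))**2 = (2*(-12)*((3 + 0 + 1/6) - 12) - 5)**2 = (2*(-12)*(19/6 - 12) - 5)**2 = (2*(-12)*(-53/6) - 5)**2 = (212 - 5)**2 = 207**2 = 42849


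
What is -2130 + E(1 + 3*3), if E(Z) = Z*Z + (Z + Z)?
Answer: -2010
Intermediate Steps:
E(Z) = Z² + 2*Z
-2130 + E(1 + 3*3) = -2130 + (1 + 3*3)*(2 + (1 + 3*3)) = -2130 + (1 + 9)*(2 + (1 + 9)) = -2130 + 10*(2 + 10) = -2130 + 10*12 = -2130 + 120 = -2010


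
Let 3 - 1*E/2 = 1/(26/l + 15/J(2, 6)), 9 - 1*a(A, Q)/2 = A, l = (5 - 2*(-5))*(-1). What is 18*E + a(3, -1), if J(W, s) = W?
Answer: 19680/173 ≈ 113.76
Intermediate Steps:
l = -15 (l = (5 + 10)*(-1) = 15*(-1) = -15)
a(A, Q) = 18 - 2*A
E = 978/173 (E = 6 - 2/(26/(-15) + 15/2) = 6 - 2/(26*(-1/15) + 15*(½)) = 6 - 2/(-26/15 + 15/2) = 6 - 2/173/30 = 6 - 2*30/173 = 6 - 60/173 = 978/173 ≈ 5.6532)
18*E + a(3, -1) = 18*(978/173) + (18 - 2*3) = 17604/173 + (18 - 6) = 17604/173 + 12 = 19680/173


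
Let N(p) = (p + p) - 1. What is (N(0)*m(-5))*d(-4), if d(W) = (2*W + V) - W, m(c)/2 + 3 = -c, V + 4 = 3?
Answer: 20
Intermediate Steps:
V = -1 (V = -4 + 3 = -1)
N(p) = -1 + 2*p (N(p) = 2*p - 1 = -1 + 2*p)
m(c) = -6 - 2*c (m(c) = -6 + 2*(-c) = -6 - 2*c)
d(W) = -1 + W (d(W) = (2*W - 1) - W = (-1 + 2*W) - W = -1 + W)
(N(0)*m(-5))*d(-4) = ((-1 + 2*0)*(-6 - 2*(-5)))*(-1 - 4) = ((-1 + 0)*(-6 + 10))*(-5) = -1*4*(-5) = -4*(-5) = 20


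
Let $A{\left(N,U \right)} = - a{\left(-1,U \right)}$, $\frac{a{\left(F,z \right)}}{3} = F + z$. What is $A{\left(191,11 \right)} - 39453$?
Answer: $-39483$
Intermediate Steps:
$a{\left(F,z \right)} = 3 F + 3 z$ ($a{\left(F,z \right)} = 3 \left(F + z\right) = 3 F + 3 z$)
$A{\left(N,U \right)} = 3 - 3 U$ ($A{\left(N,U \right)} = - (3 \left(-1\right) + 3 U) = - (-3 + 3 U) = 3 - 3 U$)
$A{\left(191,11 \right)} - 39453 = \left(3 - 33\right) - 39453 = -30 - 39453 = -39483$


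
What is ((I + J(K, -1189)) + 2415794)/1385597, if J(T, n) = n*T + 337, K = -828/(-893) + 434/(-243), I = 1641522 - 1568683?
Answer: 540325580692/300673163403 ≈ 1.7971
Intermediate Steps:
I = 72839
K = -186358/216999 (K = -828*(-1/893) + 434*(-1/243) = 828/893 - 434/243 = -186358/216999 ≈ -0.85880)
J(T, n) = 337 + T*n (J(T, n) = T*n + 337 = 337 + T*n)
((I + J(K, -1189)) + 2415794)/1385597 = ((72839 + (337 - 186358/216999*(-1189))) + 2415794)/1385597 = ((72839 + (337 + 221579662/216999)) + 2415794)*(1/1385597) = ((72839 + 294708325/216999) + 2415794)*(1/1385597) = (16100698486/216999 + 2415794)*(1/1385597) = (540325580692/216999)*(1/1385597) = 540325580692/300673163403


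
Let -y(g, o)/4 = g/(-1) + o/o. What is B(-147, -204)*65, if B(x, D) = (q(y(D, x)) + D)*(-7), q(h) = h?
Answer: 465920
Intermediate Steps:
y(g, o) = -4 + 4*g (y(g, o) = -4*(g/(-1) + o/o) = -4*(g*(-1) + 1) = -4*(-g + 1) = -4*(1 - g) = -4 + 4*g)
B(x, D) = 28 - 35*D (B(x, D) = ((-4 + 4*D) + D)*(-7) = (-4 + 5*D)*(-7) = 28 - 35*D)
B(-147, -204)*65 = (28 - 35*(-204))*65 = (28 + 7140)*65 = 7168*65 = 465920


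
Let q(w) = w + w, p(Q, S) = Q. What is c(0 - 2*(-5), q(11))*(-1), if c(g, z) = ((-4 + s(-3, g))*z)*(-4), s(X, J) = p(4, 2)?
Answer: 0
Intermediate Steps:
q(w) = 2*w
s(X, J) = 4
c(g, z) = 0 (c(g, z) = ((-4 + 4)*z)*(-4) = (0*z)*(-4) = 0*(-4) = 0)
c(0 - 2*(-5), q(11))*(-1) = 0*(-1) = 0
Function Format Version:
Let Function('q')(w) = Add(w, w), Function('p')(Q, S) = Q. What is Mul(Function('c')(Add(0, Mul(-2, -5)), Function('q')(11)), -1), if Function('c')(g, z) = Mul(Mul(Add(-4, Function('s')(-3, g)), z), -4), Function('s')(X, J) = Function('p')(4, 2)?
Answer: 0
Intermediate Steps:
Function('q')(w) = Mul(2, w)
Function('s')(X, J) = 4
Function('c')(g, z) = 0 (Function('c')(g, z) = Mul(Mul(Add(-4, 4), z), -4) = Mul(Mul(0, z), -4) = Mul(0, -4) = 0)
Mul(Function('c')(Add(0, Mul(-2, -5)), Function('q')(11)), -1) = Mul(0, -1) = 0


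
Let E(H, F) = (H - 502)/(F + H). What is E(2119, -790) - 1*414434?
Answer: -183593723/443 ≈ -4.1443e+5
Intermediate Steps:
E(H, F) = (-502 + H)/(F + H)
E(2119, -790) - 1*414434 = (-502 + 2119)/(-790 + 2119) - 1*414434 = 1617/1329 - 414434 = (1/1329)*1617 - 414434 = 539/443 - 414434 = -183593723/443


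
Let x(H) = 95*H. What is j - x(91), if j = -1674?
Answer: -10319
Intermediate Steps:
j - x(91) = -1674 - 95*91 = -1674 - 1*8645 = -1674 - 8645 = -10319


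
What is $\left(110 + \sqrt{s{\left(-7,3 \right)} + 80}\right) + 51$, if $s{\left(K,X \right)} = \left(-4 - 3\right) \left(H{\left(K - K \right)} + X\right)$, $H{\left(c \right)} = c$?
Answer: $161 + \sqrt{59} \approx 168.68$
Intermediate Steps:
$s{\left(K,X \right)} = - 7 X$ ($s{\left(K,X \right)} = \left(-4 - 3\right) \left(\left(K - K\right) + X\right) = - 7 \left(0 + X\right) = - 7 X$)
$\left(110 + \sqrt{s{\left(-7,3 \right)} + 80}\right) + 51 = \left(110 + \sqrt{\left(-7\right) 3 + 80}\right) + 51 = \left(110 + \sqrt{-21 + 80}\right) + 51 = \left(110 + \sqrt{59}\right) + 51 = 161 + \sqrt{59}$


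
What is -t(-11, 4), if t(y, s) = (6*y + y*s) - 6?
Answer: 116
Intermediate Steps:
t(y, s) = -6 + 6*y + s*y (t(y, s) = (6*y + s*y) - 6 = -6 + 6*y + s*y)
-t(-11, 4) = -(-6 + 6*(-11) + 4*(-11)) = -(-6 - 66 - 44) = -1*(-116) = 116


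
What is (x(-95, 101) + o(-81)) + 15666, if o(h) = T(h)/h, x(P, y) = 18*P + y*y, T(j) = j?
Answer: 24158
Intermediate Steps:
x(P, y) = y² + 18*P (x(P, y) = 18*P + y² = y² + 18*P)
o(h) = 1 (o(h) = h/h = 1)
(x(-95, 101) + o(-81)) + 15666 = ((101² + 18*(-95)) + 1) + 15666 = ((10201 - 1710) + 1) + 15666 = (8491 + 1) + 15666 = 8492 + 15666 = 24158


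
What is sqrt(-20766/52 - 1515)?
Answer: I*sqrt(1294098)/26 ≈ 43.753*I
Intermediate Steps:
sqrt(-20766/52 - 1515) = sqrt(-20766*1/52 - 1515) = sqrt(-10383/26 - 1515) = sqrt(-49773/26) = I*sqrt(1294098)/26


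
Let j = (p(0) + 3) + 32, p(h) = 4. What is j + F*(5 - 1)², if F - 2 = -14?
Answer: -153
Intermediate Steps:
F = -12 (F = 2 - 14 = -12)
j = 39 (j = (4 + 3) + 32 = 7 + 32 = 39)
j + F*(5 - 1)² = 39 - 12*(5 - 1)² = 39 - 12*4² = 39 - 12*16 = 39 - 192 = -153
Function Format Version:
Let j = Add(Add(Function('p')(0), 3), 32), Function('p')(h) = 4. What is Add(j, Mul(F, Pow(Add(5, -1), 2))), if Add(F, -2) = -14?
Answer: -153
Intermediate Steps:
F = -12 (F = Add(2, -14) = -12)
j = 39 (j = Add(Add(4, 3), 32) = Add(7, 32) = 39)
Add(j, Mul(F, Pow(Add(5, -1), 2))) = Add(39, Mul(-12, Pow(Add(5, -1), 2))) = Add(39, Mul(-12, Pow(4, 2))) = Add(39, Mul(-12, 16)) = Add(39, -192) = -153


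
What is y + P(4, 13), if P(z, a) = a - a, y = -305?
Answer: -305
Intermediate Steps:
P(z, a) = 0
y + P(4, 13) = -305 + 0 = -305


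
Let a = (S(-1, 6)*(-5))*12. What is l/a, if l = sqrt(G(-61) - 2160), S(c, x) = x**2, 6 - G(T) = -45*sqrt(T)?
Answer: -sqrt(-2154 + 45*I*sqrt(61))/2160 ≈ -0.0017472 - 0.021558*I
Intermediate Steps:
G(T) = 6 + 45*sqrt(T) (G(T) = 6 - (-45)*sqrt(T) = 6 + 45*sqrt(T))
a = -2160 (a = (6**2*(-5))*12 = (36*(-5))*12 = -180*12 = -2160)
l = sqrt(-2154 + 45*I*sqrt(61)) (l = sqrt((6 + 45*sqrt(-61)) - 2160) = sqrt((6 + 45*(I*sqrt(61))) - 2160) = sqrt((6 + 45*I*sqrt(61)) - 2160) = sqrt(-2154 + 45*I*sqrt(61)) ≈ 3.7739 + 46.564*I)
l/a = sqrt(-2154 + 45*I*sqrt(61))/(-2160) = sqrt(-2154 + 45*I*sqrt(61))*(-1/2160) = -sqrt(-2154 + 45*I*sqrt(61))/2160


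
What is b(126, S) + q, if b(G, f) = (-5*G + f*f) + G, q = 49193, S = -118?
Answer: 62613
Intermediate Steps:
b(G, f) = f² - 4*G (b(G, f) = (-5*G + f²) + G = (f² - 5*G) + G = f² - 4*G)
b(126, S) + q = ((-118)² - 4*126) + 49193 = (13924 - 504) + 49193 = 13420 + 49193 = 62613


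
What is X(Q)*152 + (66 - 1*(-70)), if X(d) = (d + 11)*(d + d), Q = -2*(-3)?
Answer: 31144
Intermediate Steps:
Q = 6
X(d) = 2*d*(11 + d) (X(d) = (11 + d)*(2*d) = 2*d*(11 + d))
X(Q)*152 + (66 - 1*(-70)) = (2*6*(11 + 6))*152 + (66 - 1*(-70)) = (2*6*17)*152 + (66 + 70) = 204*152 + 136 = 31008 + 136 = 31144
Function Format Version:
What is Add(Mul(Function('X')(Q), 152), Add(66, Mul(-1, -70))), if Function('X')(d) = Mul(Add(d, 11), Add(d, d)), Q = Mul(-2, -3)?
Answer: 31144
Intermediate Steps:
Q = 6
Function('X')(d) = Mul(2, d, Add(11, d)) (Function('X')(d) = Mul(Add(11, d), Mul(2, d)) = Mul(2, d, Add(11, d)))
Add(Mul(Function('X')(Q), 152), Add(66, Mul(-1, -70))) = Add(Mul(Mul(2, 6, Add(11, 6)), 152), Add(66, Mul(-1, -70))) = Add(Mul(Mul(2, 6, 17), 152), Add(66, 70)) = Add(Mul(204, 152), 136) = Add(31008, 136) = 31144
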